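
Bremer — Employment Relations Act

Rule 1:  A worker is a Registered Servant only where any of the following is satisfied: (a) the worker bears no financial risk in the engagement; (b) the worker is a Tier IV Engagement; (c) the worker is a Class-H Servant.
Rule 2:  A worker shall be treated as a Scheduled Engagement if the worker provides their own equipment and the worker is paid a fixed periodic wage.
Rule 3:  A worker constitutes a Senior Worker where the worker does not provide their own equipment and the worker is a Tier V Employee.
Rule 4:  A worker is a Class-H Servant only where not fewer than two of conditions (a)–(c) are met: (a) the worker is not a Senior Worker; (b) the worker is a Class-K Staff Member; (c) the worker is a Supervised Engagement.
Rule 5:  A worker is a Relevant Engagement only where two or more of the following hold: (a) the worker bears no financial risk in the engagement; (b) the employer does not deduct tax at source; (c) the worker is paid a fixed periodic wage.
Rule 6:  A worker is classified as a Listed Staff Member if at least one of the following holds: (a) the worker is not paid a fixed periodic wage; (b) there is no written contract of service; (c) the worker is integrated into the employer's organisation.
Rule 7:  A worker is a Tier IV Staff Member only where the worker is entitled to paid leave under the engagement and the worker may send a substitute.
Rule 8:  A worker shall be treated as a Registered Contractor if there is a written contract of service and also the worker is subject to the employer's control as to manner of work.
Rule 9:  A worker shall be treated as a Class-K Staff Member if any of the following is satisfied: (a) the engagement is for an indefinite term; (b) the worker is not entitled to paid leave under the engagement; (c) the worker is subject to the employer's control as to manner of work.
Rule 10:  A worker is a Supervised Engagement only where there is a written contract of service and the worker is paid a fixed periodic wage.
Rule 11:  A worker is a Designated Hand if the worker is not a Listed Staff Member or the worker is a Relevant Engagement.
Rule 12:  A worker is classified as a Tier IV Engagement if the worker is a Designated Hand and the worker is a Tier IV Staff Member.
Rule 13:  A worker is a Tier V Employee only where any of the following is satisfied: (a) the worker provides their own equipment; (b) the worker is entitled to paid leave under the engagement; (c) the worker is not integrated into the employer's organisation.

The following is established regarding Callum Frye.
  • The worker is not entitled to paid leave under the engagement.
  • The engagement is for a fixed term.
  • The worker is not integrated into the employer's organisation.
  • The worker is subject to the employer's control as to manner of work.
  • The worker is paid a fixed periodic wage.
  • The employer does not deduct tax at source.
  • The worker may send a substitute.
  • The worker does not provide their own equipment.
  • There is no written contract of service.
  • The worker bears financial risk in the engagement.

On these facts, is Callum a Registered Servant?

No

Under rule 6: the worker is not paid a fixed periodic wage? no; or there is no written contract of service? yes; or the worker is integrated into the employer's organisation? no. So the worker is a Listed Staff Member.
Under rule 5: the worker bears no financial risk in the engagement? no; the employer does not deduct tax at source? yes; the worker is paid a fixed periodic wage? yes — 2 of 3 hold (need ≥2) → satisfied.
Under rule 11: not a Listed Staff Member (rule 6)? no; or Relevant Engagement (rule 5)? yes. So the worker is a Designated Hand.
Under rule 7: the worker is entitled to paid leave under the engagement? no; and the worker may send a substitute? yes. So the worker is not a Tier IV Staff Member.
Under rule 12: Designated Hand (rule 11)? yes; and Tier IV Staff Member (rule 7)? no. So the worker is not a Tier IV Engagement.
Under rule 13: the worker provides their own equipment? no; or the worker is entitled to paid leave under the engagement? no; or the worker is not integrated into the employer's organisation? yes. So the worker is a Tier V Employee.
Under rule 3: the worker does not provide their own equipment? yes; and Tier V Employee (rule 13)? yes. So the worker is a Senior Worker.
Under rule 9: the engagement is for an indefinite term? no; or the worker is not entitled to paid leave under the engagement? yes; or the worker is subject to the employer's control as to manner of work? yes. So the worker is a Class-K Staff Member.
Under rule 10: there is a written contract of service? no; and the worker is paid a fixed periodic wage? yes. So the worker is not a Supervised Engagement.
Under rule 4: not a Senior Worker (rule 3)? no; Class-K Staff Member (rule 9)? yes; Supervised Engagement (rule 10)? no — 1 of 3 hold (need ≥2) → not satisfied.
Under rule 1: the worker bears no financial risk in the engagement? no; or Tier IV Engagement (rule 12)? no; or Class-H Servant (rule 4)? no. So the worker is not a Registered Servant.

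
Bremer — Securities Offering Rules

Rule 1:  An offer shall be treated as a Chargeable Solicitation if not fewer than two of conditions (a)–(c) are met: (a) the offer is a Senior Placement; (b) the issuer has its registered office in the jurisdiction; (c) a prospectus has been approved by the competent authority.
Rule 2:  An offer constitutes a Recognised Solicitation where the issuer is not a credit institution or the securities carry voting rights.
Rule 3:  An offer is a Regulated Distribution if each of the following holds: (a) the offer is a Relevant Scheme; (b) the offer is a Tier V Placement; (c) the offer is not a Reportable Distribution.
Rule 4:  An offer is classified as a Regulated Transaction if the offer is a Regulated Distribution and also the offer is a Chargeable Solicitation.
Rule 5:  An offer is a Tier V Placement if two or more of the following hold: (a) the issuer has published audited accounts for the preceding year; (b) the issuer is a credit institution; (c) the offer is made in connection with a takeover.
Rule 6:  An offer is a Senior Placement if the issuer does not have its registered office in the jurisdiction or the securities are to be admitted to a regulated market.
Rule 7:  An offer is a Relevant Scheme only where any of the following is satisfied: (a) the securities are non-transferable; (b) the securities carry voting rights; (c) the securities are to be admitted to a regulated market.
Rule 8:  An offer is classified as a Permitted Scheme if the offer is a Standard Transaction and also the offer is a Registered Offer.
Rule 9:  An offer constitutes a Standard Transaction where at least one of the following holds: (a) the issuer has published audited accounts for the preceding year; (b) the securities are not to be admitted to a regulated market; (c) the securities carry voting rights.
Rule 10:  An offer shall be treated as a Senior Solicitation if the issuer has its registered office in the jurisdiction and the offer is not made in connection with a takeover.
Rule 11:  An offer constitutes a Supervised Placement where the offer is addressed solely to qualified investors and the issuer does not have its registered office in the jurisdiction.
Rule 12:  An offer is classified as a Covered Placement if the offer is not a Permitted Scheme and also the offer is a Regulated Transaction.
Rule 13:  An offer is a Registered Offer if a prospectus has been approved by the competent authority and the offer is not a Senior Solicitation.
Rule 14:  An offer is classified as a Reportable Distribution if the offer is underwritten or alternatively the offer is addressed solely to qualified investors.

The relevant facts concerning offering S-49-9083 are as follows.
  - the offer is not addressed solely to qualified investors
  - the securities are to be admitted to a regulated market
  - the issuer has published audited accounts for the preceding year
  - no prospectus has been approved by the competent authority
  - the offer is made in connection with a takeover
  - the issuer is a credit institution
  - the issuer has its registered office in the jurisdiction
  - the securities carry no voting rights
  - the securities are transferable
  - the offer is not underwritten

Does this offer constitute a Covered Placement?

Under rule 9: the issuer has published audited accounts for the preceding year? yes; or the securities are not to be admitted to a regulated market? no; or the securities carry voting rights? no. So the offer is a Standard Transaction.
Under rule 10: the issuer has its registered office in the jurisdiction? yes; and the offer is not made in connection with a takeover? no. So the offer is not a Senior Solicitation.
Under rule 13: a prospectus has been approved by the competent authority? no; and not a Senior Solicitation (rule 10)? yes. So the offer is not a Registered Offer.
Under rule 8: Standard Transaction (rule 9)? yes; and Registered Offer (rule 13)? no. So the offer is not a Permitted Scheme.
Under rule 7: the securities are non-transferable? no; or the securities carry voting rights? no; or the securities are to be admitted to a regulated market? yes. So the offer is a Relevant Scheme.
Under rule 5: the issuer has published audited accounts for the preceding year? yes; the issuer is a credit institution? yes; the offer is made in connection with a takeover? yes — 3 of 3 hold (need ≥2) → satisfied.
Under rule 14: the offer is underwritten? no; or the offer is addressed solely to qualified investors? no. So the offer is not a Reportable Distribution.
Under rule 3: Relevant Scheme (rule 7)? yes; and Tier V Placement (rule 5)? yes; and not a Reportable Distribution (rule 14)? yes. So the offer is a Regulated Distribution.
Under rule 6: the issuer does not have its registered office in the jurisdiction? no; or the securities are to be admitted to a regulated market? yes. So the offer is a Senior Placement.
Under rule 1: Senior Placement (rule 6)? yes; the issuer has its registered office in the jurisdiction? yes; a prospectus has been approved by the competent authority? no — 2 of 3 hold (need ≥2) → satisfied.
Under rule 4: Regulated Distribution (rule 3)? yes; and Chargeable Solicitation (rule 1)? yes. So the offer is a Regulated Transaction.
Under rule 12: not a Permitted Scheme (rule 8)? yes; and Regulated Transaction (rule 4)? yes. So the offer is a Covered Placement.

Yes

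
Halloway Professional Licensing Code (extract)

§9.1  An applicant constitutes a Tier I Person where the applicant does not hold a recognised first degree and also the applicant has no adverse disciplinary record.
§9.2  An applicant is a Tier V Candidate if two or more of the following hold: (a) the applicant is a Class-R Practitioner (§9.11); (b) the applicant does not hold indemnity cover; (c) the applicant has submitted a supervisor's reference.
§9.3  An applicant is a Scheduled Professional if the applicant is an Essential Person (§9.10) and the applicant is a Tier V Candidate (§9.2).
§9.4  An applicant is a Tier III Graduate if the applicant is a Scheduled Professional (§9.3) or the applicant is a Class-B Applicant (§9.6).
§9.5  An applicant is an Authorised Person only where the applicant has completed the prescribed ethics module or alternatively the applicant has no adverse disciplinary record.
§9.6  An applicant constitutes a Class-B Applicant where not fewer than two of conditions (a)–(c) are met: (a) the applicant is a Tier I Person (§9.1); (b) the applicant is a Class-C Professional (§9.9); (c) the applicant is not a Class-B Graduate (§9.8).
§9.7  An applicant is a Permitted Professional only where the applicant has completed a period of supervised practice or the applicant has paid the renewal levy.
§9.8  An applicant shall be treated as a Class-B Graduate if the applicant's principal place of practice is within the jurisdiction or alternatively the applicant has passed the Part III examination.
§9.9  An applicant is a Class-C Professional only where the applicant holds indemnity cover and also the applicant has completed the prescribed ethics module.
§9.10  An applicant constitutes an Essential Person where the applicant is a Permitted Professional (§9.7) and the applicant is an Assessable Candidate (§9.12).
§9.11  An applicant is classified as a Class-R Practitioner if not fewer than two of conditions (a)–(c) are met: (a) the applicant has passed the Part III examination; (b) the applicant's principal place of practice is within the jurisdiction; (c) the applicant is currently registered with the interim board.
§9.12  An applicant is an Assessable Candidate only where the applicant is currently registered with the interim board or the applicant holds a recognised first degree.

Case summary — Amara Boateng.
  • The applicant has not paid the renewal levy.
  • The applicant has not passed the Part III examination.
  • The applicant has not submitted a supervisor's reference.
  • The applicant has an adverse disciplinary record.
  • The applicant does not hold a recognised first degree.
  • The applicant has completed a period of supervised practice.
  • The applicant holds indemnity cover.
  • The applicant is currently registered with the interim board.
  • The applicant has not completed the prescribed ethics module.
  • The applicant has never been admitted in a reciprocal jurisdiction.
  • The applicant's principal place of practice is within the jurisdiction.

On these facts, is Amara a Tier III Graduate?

No

Under §9.7: the applicant has completed a period of supervised practice? yes; or the applicant has paid the renewal levy? no. So the applicant is a Permitted Professional.
Under §9.12: the applicant is currently registered with the interim board? yes; or the applicant holds a recognised first degree? no. So the applicant is an Assessable Candidate.
Under §9.10: Permitted Professional (§9.7)? yes; and Assessable Candidate (§9.12)? yes. So the applicant is an Essential Person.
Under §9.11: the applicant has passed the Part III examination? no; the applicant's principal place of practice is within the jurisdiction? yes; the applicant is currently registered with the interim board? yes — 2 of 3 hold (need ≥2) → satisfied.
Under §9.2: Class-R Practitioner (§9.11)? yes; the applicant does not hold indemnity cover? no; the applicant has submitted a supervisor's reference? no — 1 of 3 hold (need ≥2) → not satisfied.
Under §9.3: Essential Person (§9.10)? yes; and Tier V Candidate (§9.2)? no. So the applicant is not a Scheduled Professional.
Under §9.1: the applicant does not hold a recognised first degree? yes; and the applicant has no adverse disciplinary record? no. So the applicant is not a Tier I Person.
Under §9.9: the applicant holds indemnity cover? yes; and the applicant has completed the prescribed ethics module? no. So the applicant is not a Class-C Professional.
Under §9.8: the applicant's principal place of practice is within the jurisdiction? yes; or the applicant has passed the Part III examination? no. So the applicant is a Class-B Graduate.
Under §9.6: Tier I Person (§9.1)? no; Class-C Professional (§9.9)? no; not a Class-B Graduate (§9.8)? no — 0 of 3 hold (need ≥2) → not satisfied.
Under §9.4: Scheduled Professional (§9.3)? no; or Class-B Applicant (§9.6)? no. So the applicant is not a Tier III Graduate.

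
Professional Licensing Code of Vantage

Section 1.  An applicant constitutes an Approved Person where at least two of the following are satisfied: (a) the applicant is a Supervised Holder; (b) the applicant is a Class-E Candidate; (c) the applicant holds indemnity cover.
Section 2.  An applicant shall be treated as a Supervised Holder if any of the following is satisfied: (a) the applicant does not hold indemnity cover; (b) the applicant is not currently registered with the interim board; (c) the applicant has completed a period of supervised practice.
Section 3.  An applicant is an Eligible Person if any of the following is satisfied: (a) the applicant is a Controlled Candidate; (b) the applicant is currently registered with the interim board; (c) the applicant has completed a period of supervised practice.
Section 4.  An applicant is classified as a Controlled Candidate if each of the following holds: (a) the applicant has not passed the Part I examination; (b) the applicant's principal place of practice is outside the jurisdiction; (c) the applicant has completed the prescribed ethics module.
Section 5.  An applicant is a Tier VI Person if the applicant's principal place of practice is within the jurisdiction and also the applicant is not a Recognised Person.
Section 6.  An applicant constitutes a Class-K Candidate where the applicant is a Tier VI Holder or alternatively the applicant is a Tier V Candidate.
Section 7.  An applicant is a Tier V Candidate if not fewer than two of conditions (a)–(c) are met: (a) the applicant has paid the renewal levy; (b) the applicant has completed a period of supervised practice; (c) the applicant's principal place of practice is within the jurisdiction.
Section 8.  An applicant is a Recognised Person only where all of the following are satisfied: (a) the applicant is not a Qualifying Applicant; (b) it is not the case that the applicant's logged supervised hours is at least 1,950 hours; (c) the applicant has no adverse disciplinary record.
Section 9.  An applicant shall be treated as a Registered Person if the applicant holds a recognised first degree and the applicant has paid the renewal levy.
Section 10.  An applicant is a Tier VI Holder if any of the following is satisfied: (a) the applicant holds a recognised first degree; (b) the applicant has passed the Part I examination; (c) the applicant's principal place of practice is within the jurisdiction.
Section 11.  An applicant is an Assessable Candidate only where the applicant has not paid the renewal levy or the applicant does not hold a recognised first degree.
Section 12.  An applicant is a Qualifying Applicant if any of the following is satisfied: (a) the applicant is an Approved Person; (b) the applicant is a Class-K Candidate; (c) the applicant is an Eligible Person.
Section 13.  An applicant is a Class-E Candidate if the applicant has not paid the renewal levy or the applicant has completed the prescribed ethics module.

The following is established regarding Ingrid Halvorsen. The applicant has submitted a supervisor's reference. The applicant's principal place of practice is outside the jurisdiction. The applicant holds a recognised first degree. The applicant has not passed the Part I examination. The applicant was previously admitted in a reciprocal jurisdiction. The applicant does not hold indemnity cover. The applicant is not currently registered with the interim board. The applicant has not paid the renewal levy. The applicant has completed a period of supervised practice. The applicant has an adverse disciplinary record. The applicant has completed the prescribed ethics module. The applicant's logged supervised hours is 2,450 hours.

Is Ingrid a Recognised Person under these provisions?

section 2 — Supervised Holder: [the applicant does not hold indemnity cover? yes] OR [the applicant is not currently registered with the interim board? yes] OR [the applicant has completed a period of supervised practice? yes] → satisfied.
section 13 — Class-E Candidate: [the applicant has not paid the renewal levy? yes] OR [the applicant has completed the prescribed ethics module? yes] → satisfied.
section 1 — Approved Person: Supervised Holder (section 2)? yes; Class-E Candidate (section 13)? yes; the applicant holds indemnity cover? no — 2 of 3 hold (need ≥2) → satisfied.
section 10 — Tier VI Holder: [the applicant holds a recognised first degree? yes] OR [the applicant has passed the Part I examination? no] OR [the applicant's principal place of practice is within the jurisdiction? no] → satisfied.
section 7 — Tier V Candidate: the applicant has paid the renewal levy? no; the applicant has completed a period of supervised practice? yes; the applicant's principal place of practice is within the jurisdiction? no — 1 of 3 hold (need ≥2) → not satisfied.
section 6 — Class-K Candidate: [Tier VI Holder (section 10)? yes] OR [Tier V Candidate (section 7)? no] → satisfied.
section 4 — Controlled Candidate: [the applicant has not passed the Part I examination? yes] AND [the applicant's principal place of practice is outside the jurisdiction? yes] AND [the applicant has completed the prescribed ethics module? yes] → satisfied.
section 3 — Eligible Person: [Controlled Candidate (section 4)? yes] OR [the applicant is currently registered with the interim board? no] OR [the applicant has completed a period of supervised practice? yes] → satisfied.
section 12 — Qualifying Applicant: [Approved Person (section 1)? yes] OR [Class-K Candidate (section 6)? yes] OR [Eligible Person (section 3)? yes] → satisfied.
section 8 — Recognised Person: [not a Qualifying Applicant (section 12)? no] AND [applicant's logged supervised hours: 2,450 hours ≥ 1,950 hours? yes, so negated condition no] AND [the applicant has no adverse disciplinary record? no] → not satisfied.

No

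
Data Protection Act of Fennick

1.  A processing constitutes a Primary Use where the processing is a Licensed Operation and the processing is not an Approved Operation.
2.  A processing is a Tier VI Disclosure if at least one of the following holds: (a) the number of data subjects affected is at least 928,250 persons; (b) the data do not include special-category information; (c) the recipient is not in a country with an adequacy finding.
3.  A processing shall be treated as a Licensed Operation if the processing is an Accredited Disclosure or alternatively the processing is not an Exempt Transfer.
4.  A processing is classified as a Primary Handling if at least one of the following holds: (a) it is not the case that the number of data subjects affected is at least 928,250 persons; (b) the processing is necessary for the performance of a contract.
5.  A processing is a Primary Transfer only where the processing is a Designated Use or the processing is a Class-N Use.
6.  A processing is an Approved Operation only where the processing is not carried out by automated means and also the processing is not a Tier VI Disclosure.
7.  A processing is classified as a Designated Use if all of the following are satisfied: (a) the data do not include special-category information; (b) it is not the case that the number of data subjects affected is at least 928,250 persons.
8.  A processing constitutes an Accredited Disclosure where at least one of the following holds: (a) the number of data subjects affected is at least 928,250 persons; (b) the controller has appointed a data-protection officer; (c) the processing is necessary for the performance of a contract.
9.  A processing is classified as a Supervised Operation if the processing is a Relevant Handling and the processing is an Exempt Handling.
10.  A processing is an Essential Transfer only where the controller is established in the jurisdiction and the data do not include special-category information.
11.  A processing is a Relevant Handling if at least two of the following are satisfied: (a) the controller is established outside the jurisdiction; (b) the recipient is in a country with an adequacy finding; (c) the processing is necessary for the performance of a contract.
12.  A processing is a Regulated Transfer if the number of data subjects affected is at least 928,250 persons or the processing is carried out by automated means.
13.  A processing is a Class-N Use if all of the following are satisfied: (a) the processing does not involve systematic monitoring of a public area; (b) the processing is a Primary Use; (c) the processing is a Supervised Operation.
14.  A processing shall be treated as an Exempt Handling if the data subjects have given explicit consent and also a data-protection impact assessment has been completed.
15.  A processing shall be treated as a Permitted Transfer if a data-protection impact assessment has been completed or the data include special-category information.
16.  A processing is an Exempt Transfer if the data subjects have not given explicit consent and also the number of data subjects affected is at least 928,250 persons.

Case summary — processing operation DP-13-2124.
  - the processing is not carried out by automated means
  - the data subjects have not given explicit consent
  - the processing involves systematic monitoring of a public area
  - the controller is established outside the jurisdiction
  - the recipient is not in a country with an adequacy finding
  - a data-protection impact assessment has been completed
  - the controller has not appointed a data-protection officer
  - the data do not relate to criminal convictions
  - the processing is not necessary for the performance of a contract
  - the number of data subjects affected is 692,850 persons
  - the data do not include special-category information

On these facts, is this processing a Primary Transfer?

Under paragraph 7: the data do not include special-category information? yes; and number of data subjects affected: 692,850 persons ≥ 928,250 persons? no, so negated condition yes. So the processing is a Designated Use.
Under paragraph 8: number of data subjects affected: 692,850 persons ≥ 928,250 persons? no; or the controller has appointed a data-protection officer? no; or the processing is necessary for the performance of a contract? no. So the processing is not an Accredited Disclosure.
Under paragraph 16: the data subjects have not given explicit consent? yes; and number of data subjects affected: 692,850 persons ≥ 928,250 persons? no. So the processing is not an Exempt Transfer.
Under paragraph 3: Accredited Disclosure (paragraph 8)? no; or not an Exempt Transfer (paragraph 16)? yes. So the processing is a Licensed Operation.
Under paragraph 2: number of data subjects affected: 692,850 persons ≥ 928,250 persons? no; or the data do not include special-category information? yes; or the recipient is not in a country with an adequacy finding? yes. So the processing is a Tier VI Disclosure.
Under paragraph 6: the processing is not carried out by automated means? yes; and not a Tier VI Disclosure (paragraph 2)? no. So the processing is not an Approved Operation.
Under paragraph 1: Licensed Operation (paragraph 3)? yes; and not an Approved Operation (paragraph 6)? yes. So the processing is a Primary Use.
Under paragraph 11: the controller is established outside the jurisdiction? yes; the recipient is in a country with an adequacy finding? no; the processing is necessary for the performance of a contract? no — 1 of 3 hold (need ≥2) → not satisfied.
Under paragraph 14: the data subjects have given explicit consent? no; and a data-protection impact assessment has been completed? yes. So the processing is not an Exempt Handling.
Under paragraph 9: Relevant Handling (paragraph 11)? no; and Exempt Handling (paragraph 14)? no. So the processing is not a Supervised Operation.
Under paragraph 13: the processing does not involve systematic monitoring of a public area? no; and Primary Use (paragraph 1)? yes; and Supervised Operation (paragraph 9)? no. So the processing is not a Class-N Use.
Under paragraph 5: Designated Use (paragraph 7)? yes; or Class-N Use (paragraph 13)? no. So the processing is a Primary Transfer.

Yes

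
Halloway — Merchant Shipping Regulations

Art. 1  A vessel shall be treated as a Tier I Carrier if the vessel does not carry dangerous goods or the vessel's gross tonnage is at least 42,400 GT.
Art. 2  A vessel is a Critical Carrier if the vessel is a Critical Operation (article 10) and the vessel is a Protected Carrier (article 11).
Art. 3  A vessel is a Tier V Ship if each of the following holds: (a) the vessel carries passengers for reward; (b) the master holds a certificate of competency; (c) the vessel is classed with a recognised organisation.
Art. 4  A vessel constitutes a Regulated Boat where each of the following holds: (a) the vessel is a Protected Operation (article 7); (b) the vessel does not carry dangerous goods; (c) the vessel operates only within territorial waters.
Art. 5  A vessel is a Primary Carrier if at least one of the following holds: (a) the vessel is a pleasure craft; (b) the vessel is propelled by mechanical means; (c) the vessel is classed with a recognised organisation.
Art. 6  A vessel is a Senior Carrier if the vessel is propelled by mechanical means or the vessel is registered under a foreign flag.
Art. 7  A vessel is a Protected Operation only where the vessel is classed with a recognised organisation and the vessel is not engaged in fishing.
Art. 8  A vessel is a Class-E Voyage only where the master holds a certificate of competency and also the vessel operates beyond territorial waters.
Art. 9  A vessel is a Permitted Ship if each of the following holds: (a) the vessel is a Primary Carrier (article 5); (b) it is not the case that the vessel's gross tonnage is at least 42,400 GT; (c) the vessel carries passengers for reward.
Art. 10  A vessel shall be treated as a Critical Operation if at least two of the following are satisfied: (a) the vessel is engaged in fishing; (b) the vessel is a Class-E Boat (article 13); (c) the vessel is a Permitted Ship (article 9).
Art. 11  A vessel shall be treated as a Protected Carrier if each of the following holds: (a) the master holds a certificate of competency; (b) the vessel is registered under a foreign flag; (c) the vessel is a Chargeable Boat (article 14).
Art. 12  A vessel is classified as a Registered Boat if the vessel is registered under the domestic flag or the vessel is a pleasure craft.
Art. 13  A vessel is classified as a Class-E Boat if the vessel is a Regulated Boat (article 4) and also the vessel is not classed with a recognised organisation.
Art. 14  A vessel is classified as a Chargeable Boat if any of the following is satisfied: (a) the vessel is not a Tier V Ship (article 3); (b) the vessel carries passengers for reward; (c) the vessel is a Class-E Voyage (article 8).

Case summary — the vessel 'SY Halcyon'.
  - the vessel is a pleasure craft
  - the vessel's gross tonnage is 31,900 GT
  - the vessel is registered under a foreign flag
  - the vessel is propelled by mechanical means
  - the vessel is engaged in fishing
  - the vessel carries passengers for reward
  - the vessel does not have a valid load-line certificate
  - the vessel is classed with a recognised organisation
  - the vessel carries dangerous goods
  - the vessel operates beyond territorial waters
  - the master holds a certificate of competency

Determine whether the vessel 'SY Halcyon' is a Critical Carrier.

article 7 — Protected Operation: [the vessel is classed with a recognised organisation? yes] AND [the vessel is not engaged in fishing? no] → not satisfied.
article 4 — Regulated Boat: [Protected Operation (article 7)? no] AND [the vessel does not carry dangerous goods? no] AND [the vessel operates only within territorial waters? no] → not satisfied.
article 13 — Class-E Boat: [Regulated Boat (article 4)? no] AND [the vessel is not classed with a recognised organisation? no] → not satisfied.
article 5 — Primary Carrier: [the vessel is a pleasure craft? yes] OR [the vessel is propelled by mechanical means? yes] OR [the vessel is classed with a recognised organisation? yes] → satisfied.
article 9 — Permitted Ship: [Primary Carrier (article 5)? yes] AND [vessel's gross tonnage: 31,900 GT ≥ 42,400 GT? no, so negated condition yes] AND [the vessel carries passengers for reward? yes] → satisfied.
article 10 — Critical Operation: the vessel is engaged in fishing? yes; Class-E Boat (article 13)? no; Permitted Ship (article 9)? yes — 2 of 3 hold (need ≥2) → satisfied.
article 3 — Tier V Ship: [the vessel carries passengers for reward? yes] AND [the master holds a certificate of competency? yes] AND [the vessel is classed with a recognised organisation? yes] → satisfied.
article 8 — Class-E Voyage: [the master holds a certificate of competency? yes] AND [the vessel operates beyond territorial waters? yes] → satisfied.
article 14 — Chargeable Boat: [not a Tier V Ship (article 3)? no] OR [the vessel carries passengers for reward? yes] OR [Class-E Voyage (article 8)? yes] → satisfied.
article 11 — Protected Carrier: [the master holds a certificate of competency? yes] AND [the vessel is registered under a foreign flag? yes] AND [Chargeable Boat (article 14)? yes] → satisfied.
article 2 — Critical Carrier: [Critical Operation (article 10)? yes] AND [Protected Carrier (article 11)? yes] → satisfied.

Yes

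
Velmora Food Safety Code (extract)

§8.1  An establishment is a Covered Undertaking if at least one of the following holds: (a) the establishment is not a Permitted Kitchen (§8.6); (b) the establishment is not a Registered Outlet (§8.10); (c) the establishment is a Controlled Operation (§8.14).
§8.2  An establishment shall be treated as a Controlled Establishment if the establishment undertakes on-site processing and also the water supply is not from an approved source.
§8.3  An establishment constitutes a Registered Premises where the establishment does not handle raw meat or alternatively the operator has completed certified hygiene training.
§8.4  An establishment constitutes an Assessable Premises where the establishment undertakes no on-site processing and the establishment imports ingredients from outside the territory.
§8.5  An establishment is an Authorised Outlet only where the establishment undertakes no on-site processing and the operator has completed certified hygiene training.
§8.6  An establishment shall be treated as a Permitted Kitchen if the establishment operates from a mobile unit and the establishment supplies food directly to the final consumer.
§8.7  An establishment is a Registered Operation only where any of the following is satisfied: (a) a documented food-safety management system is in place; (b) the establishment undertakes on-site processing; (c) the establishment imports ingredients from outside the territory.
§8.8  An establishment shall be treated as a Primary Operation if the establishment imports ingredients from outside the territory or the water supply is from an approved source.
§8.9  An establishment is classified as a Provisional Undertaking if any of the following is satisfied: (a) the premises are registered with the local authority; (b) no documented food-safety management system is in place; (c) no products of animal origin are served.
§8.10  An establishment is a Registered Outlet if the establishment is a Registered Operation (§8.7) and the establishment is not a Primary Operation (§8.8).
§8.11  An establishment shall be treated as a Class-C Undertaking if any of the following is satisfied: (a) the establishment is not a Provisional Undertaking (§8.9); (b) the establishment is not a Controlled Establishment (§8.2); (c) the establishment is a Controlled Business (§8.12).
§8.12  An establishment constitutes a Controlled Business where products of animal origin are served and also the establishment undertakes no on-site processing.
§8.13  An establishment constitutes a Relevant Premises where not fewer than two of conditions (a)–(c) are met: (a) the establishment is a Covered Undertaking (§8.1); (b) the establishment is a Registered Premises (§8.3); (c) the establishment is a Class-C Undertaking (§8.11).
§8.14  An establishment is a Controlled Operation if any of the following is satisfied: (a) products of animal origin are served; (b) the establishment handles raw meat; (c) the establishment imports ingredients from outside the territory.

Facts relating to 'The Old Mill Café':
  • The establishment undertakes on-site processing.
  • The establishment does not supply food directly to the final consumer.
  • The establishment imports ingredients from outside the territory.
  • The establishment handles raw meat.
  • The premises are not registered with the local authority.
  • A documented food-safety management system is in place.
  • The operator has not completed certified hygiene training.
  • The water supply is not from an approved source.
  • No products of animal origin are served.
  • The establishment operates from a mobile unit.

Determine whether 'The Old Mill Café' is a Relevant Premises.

§8.6 — Permitted Kitchen: [the establishment operates from a mobile unit? yes] AND [the establishment supplies food directly to the final consumer? no] → not satisfied.
§8.7 — Registered Operation: [a documented food-safety management system is in place? yes] OR [the establishment undertakes on-site processing? yes] OR [the establishment imports ingredients from outside the territory? yes] → satisfied.
§8.8 — Primary Operation: [the establishment imports ingredients from outside the territory? yes] OR [the water supply is from an approved source? no] → satisfied.
§8.10 — Registered Outlet: [Registered Operation (§8.7)? yes] AND [not a Primary Operation (§8.8)? no] → not satisfied.
§8.14 — Controlled Operation: [products of animal origin are served? no] OR [the establishment handles raw meat? yes] OR [the establishment imports ingredients from outside the territory? yes] → satisfied.
§8.1 — Covered Undertaking: [not a Permitted Kitchen (§8.6)? yes] OR [not a Registered Outlet (§8.10)? yes] OR [Controlled Operation (§8.14)? yes] → satisfied.
§8.3 — Registered Premises: [the establishment does not handle raw meat? no] OR [the operator has completed certified hygiene training? no] → not satisfied.
§8.9 — Provisional Undertaking: [the premises are registered with the local authority? no] OR [no documented food-safety management system is in place? no] OR [no products of animal origin are served? yes] → satisfied.
§8.2 — Controlled Establishment: [the establishment undertakes on-site processing? yes] AND [the water supply is not from an approved source? yes] → satisfied.
§8.12 — Controlled Business: [products of animal origin are served? no] AND [the establishment undertakes no on-site processing? no] → not satisfied.
§8.11 — Class-C Undertaking: [not a Provisional Undertaking (§8.9)? no] OR [not a Controlled Establishment (§8.2)? no] OR [Controlled Business (§8.12)? no] → not satisfied.
§8.13 — Relevant Premises: Covered Undertaking (§8.1)? yes; Registered Premises (§8.3)? no; Class-C Undertaking (§8.11)? no — 1 of 3 hold (need ≥2) → not satisfied.

No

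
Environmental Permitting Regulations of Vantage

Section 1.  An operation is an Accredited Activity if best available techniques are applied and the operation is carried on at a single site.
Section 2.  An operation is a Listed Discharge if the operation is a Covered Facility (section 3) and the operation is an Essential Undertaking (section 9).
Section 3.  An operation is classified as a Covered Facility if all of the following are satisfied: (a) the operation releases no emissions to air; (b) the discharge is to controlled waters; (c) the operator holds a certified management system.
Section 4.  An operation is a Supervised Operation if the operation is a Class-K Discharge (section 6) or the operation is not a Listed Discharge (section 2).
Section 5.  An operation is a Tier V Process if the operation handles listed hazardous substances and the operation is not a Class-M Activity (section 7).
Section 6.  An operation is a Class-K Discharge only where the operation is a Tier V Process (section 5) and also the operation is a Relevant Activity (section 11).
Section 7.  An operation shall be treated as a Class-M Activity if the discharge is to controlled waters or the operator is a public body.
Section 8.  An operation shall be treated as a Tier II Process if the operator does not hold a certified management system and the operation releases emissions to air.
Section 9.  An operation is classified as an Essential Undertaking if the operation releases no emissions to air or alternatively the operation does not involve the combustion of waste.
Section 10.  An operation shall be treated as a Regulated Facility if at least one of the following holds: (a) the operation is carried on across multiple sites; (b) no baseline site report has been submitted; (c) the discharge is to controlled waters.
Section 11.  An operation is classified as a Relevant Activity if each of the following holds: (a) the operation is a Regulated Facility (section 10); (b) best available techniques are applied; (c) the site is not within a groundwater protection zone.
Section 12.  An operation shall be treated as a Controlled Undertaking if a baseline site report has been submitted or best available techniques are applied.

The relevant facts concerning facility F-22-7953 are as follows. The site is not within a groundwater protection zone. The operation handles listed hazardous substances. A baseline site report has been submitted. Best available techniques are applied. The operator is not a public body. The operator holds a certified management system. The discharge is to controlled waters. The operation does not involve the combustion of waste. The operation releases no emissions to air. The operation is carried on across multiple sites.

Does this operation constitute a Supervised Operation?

No

section 7 — Class-M Activity: [the discharge is to controlled waters? yes] OR [the operator is a public body? no] → satisfied.
section 5 — Tier V Process: [the operation handles listed hazardous substances? yes] AND [not a Class-M Activity (section 7)? no] → not satisfied.
section 10 — Regulated Facility: [the operation is carried on across multiple sites? yes] OR [no baseline site report has been submitted? no] OR [the discharge is to controlled waters? yes] → satisfied.
section 11 — Relevant Activity: [Regulated Facility (section 10)? yes] AND [best available techniques are applied? yes] AND [the site is not within a groundwater protection zone? yes] → satisfied.
section 6 — Class-K Discharge: [Tier V Process (section 5)? no] AND [Relevant Activity (section 11)? yes] → not satisfied.
section 3 — Covered Facility: [the operation releases no emissions to air? yes] AND [the discharge is to controlled waters? yes] AND [the operator holds a certified management system? yes] → satisfied.
section 9 — Essential Undertaking: [the operation releases no emissions to air? yes] OR [the operation does not involve the combustion of waste? yes] → satisfied.
section 2 — Listed Discharge: [Covered Facility (section 3)? yes] AND [Essential Undertaking (section 9)? yes] → satisfied.
section 4 — Supervised Operation: [Class-K Discharge (section 6)? no] OR [not a Listed Discharge (section 2)? no] → not satisfied.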